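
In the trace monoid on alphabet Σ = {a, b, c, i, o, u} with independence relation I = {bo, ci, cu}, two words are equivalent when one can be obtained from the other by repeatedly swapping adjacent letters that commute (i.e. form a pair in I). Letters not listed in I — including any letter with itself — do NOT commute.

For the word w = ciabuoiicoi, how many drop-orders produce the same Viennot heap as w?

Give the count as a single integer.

drop 0:c onto floor
drop 1:i onto floor
drop 2:a onto {0:c, 1:i}
drop 3:b onto {2:a}
drop 4:u onto {3:b}
drop 5:o onto {4:u}
drop 6:i onto {5:o}
drop 7:i onto {6:i}
drop 8:c onto {5:o}
drop 9:o onto {7:i, 8:c}
drop 10:i onto {9:o}
ground layer = {0:c, 1:i}
drop-orders for the pieces not yet dropped (sum over which currently-grounded one goes next):
  1 to go: {10} 1
  2 to go: {9,10} 1
  3 to go: {7,9,10} 1  {8,9,10} 1
  4 to go: {6,7,9,10} 1  {7,8,9,10} 2
  5 to go: {6,7,8,9,10} 3
  6 to go: {5,6,7,8,9,10} 3
  7 to go: {4,5,6,7,8,9,10} 3
  8 to go: {3,4,5,6,7,8,9,10} 3
  9 to go: {2,3,4,5,6,7,8,9,10} 3
  if 0:c drops first: 3 orders
  if 1:i drops first: 3 orders
heap linearizations: 6

6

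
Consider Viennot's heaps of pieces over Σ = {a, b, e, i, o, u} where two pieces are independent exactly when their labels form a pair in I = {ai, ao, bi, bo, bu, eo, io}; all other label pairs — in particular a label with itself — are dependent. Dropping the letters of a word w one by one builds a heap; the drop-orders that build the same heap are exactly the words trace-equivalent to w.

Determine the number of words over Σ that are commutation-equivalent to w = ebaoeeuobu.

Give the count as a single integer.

#0=e has no predecessor
#1=b depends on [0:e]
#2=a depends on [1:b]
#3=o has no predecessor
#4=e depends on [2:a]
#5=e depends on [4:e]
#6=u depends on [3:o, 5:e]
#7=o depends on [6:u]
#8=b depends on [5:e]
#9=u depends on [7:o]
sources: [0:e, 3:o]
N(rest) = Σ N(rest − s) over sources s of rest; N(one piece) = 1:
  size 1 → [8]=1  [9]=1
  size 2 → [7,9]=1  [8,9]=2
  size 3 → [6,7,9]=1  [7,8,9]=3
  size 4 → [3,6,7,9]=1  [6,7,8,9]=4
  size 5 → [3,6,7,8,9]=5  [5,6,7,8,9]=4
  size 6 → [3,5,6,7,8,9]=9  [4,5,6,7,8,9]=4
  size 7 → [2,4,5,6,7,8,9]=4  [3,4,5,6,7,8,9]=13
  size 8 → [1,2,4,5,6,7,8,9]=4  [2,3,4,5,6,7,8,9]=17
  first=0(e) contributes 21
  first=3(o) contributes 4
|[w]| = 25

25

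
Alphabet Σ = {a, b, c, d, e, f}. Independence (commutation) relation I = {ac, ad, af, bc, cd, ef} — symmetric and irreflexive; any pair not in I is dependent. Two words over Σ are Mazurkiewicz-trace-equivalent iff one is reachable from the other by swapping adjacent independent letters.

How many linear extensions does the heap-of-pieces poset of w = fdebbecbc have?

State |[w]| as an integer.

piece 0:f — minimal
piece 1:d rests on {0:f}
piece 2:e rests on {1:d}
piece 3:b rests on {2:e}
piece 4:b rests on {3:b}
piece 5:e rests on {4:b}
piece 6:c rests on {5:e}
piece 7:b rests on {5:e}
piece 8:c rests on {6:c}
minimal pieces: {0:f}
ways to finish when only these pieces remain (= sum over removing one remaining piece with nothing left below it):
  1 left: {7}→1  {8}→1
  2 left: {6,8}→1  {7,8}→2
  3 left: {6,7,8}→3
  4 left: {5,6,7,8}→3
  5 left: {4,5,6,7,8}→3
  6 left: {3,4,5,6,7,8}→3
  7 left: {2,3,4,5,6,7,8}→3
  placing 0:f first → 3 extensions

3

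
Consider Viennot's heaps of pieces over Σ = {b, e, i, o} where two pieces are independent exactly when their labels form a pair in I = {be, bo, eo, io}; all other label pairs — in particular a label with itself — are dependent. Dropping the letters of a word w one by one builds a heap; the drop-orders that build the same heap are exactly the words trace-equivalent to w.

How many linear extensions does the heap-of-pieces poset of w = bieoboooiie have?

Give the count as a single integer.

660

drop 0:b onto floor
drop 1:i onto {0:b}
drop 2:e onto {1:i}
drop 3:o onto floor
drop 4:b onto {1:i}
drop 5:o onto {3:o}
drop 6:o onto {5:o}
drop 7:o onto {6:o}
drop 8:i onto {2:e, 4:b}
drop 9:i onto {8:i}
drop 10:e onto {9:i}
ground layer = {0:b, 3:o}
drop-orders for the pieces not yet dropped (sum over which currently-grounded one goes next):
  1 to go: {7} 1  {10} 1
  2 to go: {6,7} 1  {7,10} 2  {9,10} 1
  3 to go: {5,6,7} 1  {6,7,10} 3  {7,9,10} 3  {8,9,10} 1
  4 to go: {2,8,9,10} 1  {3,5,6,7} 1  {4,8,9,10} 1  {5,6,7,10} 4  {6,7,9,10} 6  {7,8,9,10} 4
  5 to go: {2,4,8,9,10} 2  {2,7,8,9,10} 5  {3,5,6,7,10} 5  {4,7,8,9,10} 5  {5,6,7,9,10} 10  {6,7,8,9,10} 10
  6 to go: {1,2,4,8,9,10} 2  {2,4,7,8,9,10} 12  {2,6,7,8,9,10} 15  {3,5,6,7,9,10} 15  {4,6,7,8,9,10} 15  {5,6,7,8,9,10} 20
  7 to go: {0,1,2,4,8,9,10} 2  {1,2,4,7,8,9,10} 14  {2,4,6,7,8,9,10} 42  {2,5,6,7,8,9,10} 35  {3,5,6,7,8,9,10} 35  {4,5,6,7,8,9,10} 35
  8 to go: {0,1,2,4,7,8,9,10} 16  {1,2,4,6,7,8,9,10} 56  {2,3,5,6,7,8,9,10} 70  {2,4,5,6,7,8,9,10} 112  {3,4,5,6,7,8,9,10} 70
  9 to go: {0,1,2,4,6,7,8,9,10} 72  {1,2,4,5,6,7,8,9,10} 168  {2,3,4,5,6,7,8,9,10} 252
  if 0:b drops first: 420 orders
  if 3:o drops first: 240 orders
heap linearizations: 660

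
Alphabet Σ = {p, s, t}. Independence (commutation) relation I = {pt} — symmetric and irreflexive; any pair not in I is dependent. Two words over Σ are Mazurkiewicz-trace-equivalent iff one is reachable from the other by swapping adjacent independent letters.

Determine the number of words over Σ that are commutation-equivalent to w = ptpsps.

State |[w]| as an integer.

3

#0=p has no predecessor
#1=t has no predecessor
#2=p depends on [0:p]
#3=s depends on [1:t, 2:p]
#4=p depends on [3:s]
#5=s depends on [4:p]
sources: [0:p, 1:t]
N(rest) = Σ N(rest − s) over sources s of rest; N(one piece) = 1:
  size 1 → [5]=1
  size 2 → [4,5]=1
  size 3 → [3,4,5]=1
  size 4 → [1,3,4,5]=1  [2,3,4,5]=1
  first=0(p) contributes 2
  first=1(t) contributes 1
|[w]| = 3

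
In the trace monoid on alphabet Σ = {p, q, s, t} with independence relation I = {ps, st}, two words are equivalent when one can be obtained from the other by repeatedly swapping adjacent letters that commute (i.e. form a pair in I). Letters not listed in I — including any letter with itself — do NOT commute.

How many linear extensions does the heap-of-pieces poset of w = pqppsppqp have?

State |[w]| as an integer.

piece 0:p — minimal
piece 1:q rests on {0:p}
piece 2:p rests on {1:q}
piece 3:p rests on {2:p}
piece 4:s rests on {1:q}
piece 5:p rests on {3:p}
piece 6:p rests on {5:p}
piece 7:q rests on {4:s, 6:p}
piece 8:p rests on {7:q}
minimal pieces: {0:p}
ways to finish when only these pieces remain (= sum over removing one remaining piece with nothing left below it):
  1 left: {8}→1
  2 left: {7,8}→1
  3 left: {4,7,8}→1  {6,7,8}→1
  4 left: {4,6,7,8}→2  {5,6,7,8}→1
  5 left: {3,5,6,7,8}→1  {4,5,6,7,8}→3
  6 left: {2,3,5,6,7,8}→1  {3,4,5,6,7,8}→4
  7 left: {2,3,4,5,6,7,8}→5
  placing 0:p first → 5 extensions

5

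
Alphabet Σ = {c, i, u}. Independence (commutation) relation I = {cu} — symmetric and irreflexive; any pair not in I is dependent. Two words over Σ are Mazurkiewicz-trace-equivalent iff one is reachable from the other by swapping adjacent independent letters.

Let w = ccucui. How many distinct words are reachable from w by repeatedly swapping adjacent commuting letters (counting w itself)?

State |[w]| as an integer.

10

0(c) covers ∅
1(c) covers 0:c
2(u) covers ∅
3(c) covers 1:c
4(u) covers 2:u
5(i) covers 3:c, 4:u
floor of heap: 0:c, 2:u
completions by unplaced set U, small U first (add the entries for U minus each lowest piece of U):
  |U|=1: {5}:1
  |U|=2: {3,5}:1  {4,5}:1
  |U|=3: {1,3,5}:1  {2,4,5}:1  {3,4,5}:2
  |U|=4: {0,1,3,5}:1  {1,3,4,5}:3  {2,3,4,5}:3
  start at 0(c): 6
  start at 2(u): 4
sum over floor = 10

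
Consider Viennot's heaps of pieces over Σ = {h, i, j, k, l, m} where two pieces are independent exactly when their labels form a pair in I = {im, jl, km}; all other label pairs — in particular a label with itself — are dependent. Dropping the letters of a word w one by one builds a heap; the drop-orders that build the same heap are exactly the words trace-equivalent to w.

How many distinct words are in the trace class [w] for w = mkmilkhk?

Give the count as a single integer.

6

drop 0:m onto floor
drop 1:k onto floor
drop 2:m onto {0:m}
drop 3:i onto {1:k}
drop 4:l onto {2:m, 3:i}
drop 5:k onto {4:l}
drop 6:h onto {5:k}
drop 7:k onto {6:h}
ground layer = {0:m, 1:k}
drop-orders for the pieces not yet dropped (sum over which currently-grounded one goes next):
  1 to go: {7} 1
  2 to go: {6,7} 1
  3 to go: {5,6,7} 1
  4 to go: {4,5,6,7} 1
  5 to go: {2,4,5,6,7} 1  {3,4,5,6,7} 1
  6 to go: {0,2,4,5,6,7} 1  {1,3,4,5,6,7} 1  {2,3,4,5,6,7} 2
  if 0:m drops first: 3 orders
  if 1:k drops first: 3 orders
heap linearizations: 6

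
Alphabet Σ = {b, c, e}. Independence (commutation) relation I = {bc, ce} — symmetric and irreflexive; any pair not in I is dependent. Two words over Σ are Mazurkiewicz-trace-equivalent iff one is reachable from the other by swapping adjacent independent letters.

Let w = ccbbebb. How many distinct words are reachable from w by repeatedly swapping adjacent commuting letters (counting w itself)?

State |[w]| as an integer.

0(c) covers ∅
1(c) covers 0:c
2(b) covers ∅
3(b) covers 2:b
4(e) covers 3:b
5(b) covers 4:e
6(b) covers 5:b
floor of heap: 0:c, 2:b
completions by unplaced set U, small U first (add the entries for U minus each lowest piece of U):
  |U|=1: {1}:1  {6}:1
  |U|=2: {0,1}:1  {1,6}:2  {5,6}:1
  |U|=3: {0,1,6}:3  {1,5,6}:3  {4,5,6}:1
  |U|=4: {0,1,5,6}:6  {1,4,5,6}:4  {3,4,5,6}:1
  |U|=5: {0,1,4,5,6}:10  {1,3,4,5,6}:5  {2,3,4,5,6}:1
  start at 0(c): 6
  start at 2(b): 15
sum over floor = 21

21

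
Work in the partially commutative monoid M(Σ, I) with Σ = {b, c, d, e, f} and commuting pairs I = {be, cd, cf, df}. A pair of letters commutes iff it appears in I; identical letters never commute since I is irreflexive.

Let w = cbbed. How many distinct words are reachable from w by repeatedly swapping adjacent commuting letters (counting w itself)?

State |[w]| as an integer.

3

drop 0:c onto floor
drop 1:b onto {0:c}
drop 2:b onto {1:b}
drop 3:e onto {0:c}
drop 4:d onto {2:b, 3:e}
ground layer = {0:c}
drop-orders for the pieces not yet dropped (sum over which currently-grounded one goes next):
  1 to go: {4} 1
  2 to go: {2,4} 1  {3,4} 1
  3 to go: {1,2,4} 1  {2,3,4} 2
  if 0:c drops first: 3 orders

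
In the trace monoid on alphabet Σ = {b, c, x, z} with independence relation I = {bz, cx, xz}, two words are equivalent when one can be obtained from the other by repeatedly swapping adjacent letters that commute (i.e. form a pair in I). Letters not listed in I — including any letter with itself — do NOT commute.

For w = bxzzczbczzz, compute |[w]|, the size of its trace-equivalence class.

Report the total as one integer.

21

drop 0:b onto floor
drop 1:x onto {0:b}
drop 2:z onto floor
drop 3:z onto {2:z}
drop 4:c onto {0:b, 3:z}
drop 5:z onto {4:c}
drop 6:b onto {1:x, 4:c}
drop 7:c onto {5:z, 6:b}
drop 8:z onto {7:c}
drop 9:z onto {8:z}
drop 10:z onto {9:z}
ground layer = {0:b, 2:z}
drop-orders for the pieces not yet dropped (sum over which currently-grounded one goes next):
  1 to go: {10} 1
  2 to go: {9,10} 1
  3 to go: {8,9,10} 1
  4 to go: {7,8,9,10} 1
  5 to go: {5,7,8,9,10} 1  {6,7,8,9,10} 1
  6 to go: {1,6,7,8,9,10} 1  {5,6,7,8,9,10} 2
  7 to go: {1,5,6,7,8,9,10} 3  {4,5,6,7,8,9,10} 2
  8 to go: {1,4,5,6,7,8,9,10} 5  {3,4,5,6,7,8,9,10} 2
  9 to go: {0,1,4,5,6,7,8,9,10} 5  {1,3,4,5,6,7,8,9,10} 7  {2,3,4,5,6,7,8,9,10} 2
  if 0:b drops first: 9 orders
  if 2:z drops first: 12 orders
heap linearizations: 21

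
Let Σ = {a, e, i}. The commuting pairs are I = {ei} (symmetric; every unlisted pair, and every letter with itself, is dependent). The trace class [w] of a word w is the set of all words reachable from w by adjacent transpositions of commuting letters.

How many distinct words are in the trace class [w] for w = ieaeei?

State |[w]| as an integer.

piece 0:i — minimal
piece 1:e — minimal
piece 2:a rests on {0:i, 1:e}
piece 3:e rests on {2:a}
piece 4:e rests on {3:e}
piece 5:i rests on {2:a}
minimal pieces: {0:i, 1:e}
ways to finish when only these pieces remain (= sum over removing one remaining piece with nothing left below it):
  1 left: {4}→1  {5}→1
  2 left: {3,4}→1  {4,5}→2
  3 left: {3,4,5}→3
  4 left: {2,3,4,5}→3
  placing 0:i first → 3 extensions
  placing 1:e first → 3 extensions
total linear extensions = 6

6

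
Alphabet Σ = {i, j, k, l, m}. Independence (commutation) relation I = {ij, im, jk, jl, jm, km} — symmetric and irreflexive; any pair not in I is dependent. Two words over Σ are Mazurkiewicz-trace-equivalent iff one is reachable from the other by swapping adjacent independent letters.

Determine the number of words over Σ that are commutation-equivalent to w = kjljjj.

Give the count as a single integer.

piece 0:k — minimal
piece 1:j — minimal
piece 2:l rests on {0:k}
piece 3:j rests on {1:j}
piece 4:j rests on {3:j}
piece 5:j rests on {4:j}
minimal pieces: {0:k, 1:j}
ways to finish when only these pieces remain (= sum over removing one remaining piece with nothing left below it):
  1 left: {2}→1  {5}→1
  2 left: {0,2}→1  {2,5}→2  {4,5}→1
  3 left: {0,2,5}→3  {2,4,5}→3  {3,4,5}→1
  4 left: {0,2,4,5}→6  {1,3,4,5}→1  {2,3,4,5}→4
  placing 0:k first → 5 extensions
  placing 1:j first → 10 extensions
total linear extensions = 15

15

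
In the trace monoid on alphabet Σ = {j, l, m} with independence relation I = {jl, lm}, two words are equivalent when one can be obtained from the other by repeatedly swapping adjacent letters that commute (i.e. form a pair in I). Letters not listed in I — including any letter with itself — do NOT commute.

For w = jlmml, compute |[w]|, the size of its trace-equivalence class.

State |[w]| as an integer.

piece 0:j — minimal
piece 1:l — minimal
piece 2:m rests on {0:j}
piece 3:m rests on {2:m}
piece 4:l rests on {1:l}
minimal pieces: {0:j, 1:l}
ways to finish when only these pieces remain (= sum over removing one remaining piece with nothing left below it):
  1 left: {3}→1  {4}→1
  2 left: {1,4}→1  {2,3}→1  {3,4}→2
  3 left: {0,2,3}→1  {1,3,4}→3  {2,3,4}→3
  placing 0:j first → 6 extensions
  placing 1:l first → 4 extensions
total linear extensions = 10

10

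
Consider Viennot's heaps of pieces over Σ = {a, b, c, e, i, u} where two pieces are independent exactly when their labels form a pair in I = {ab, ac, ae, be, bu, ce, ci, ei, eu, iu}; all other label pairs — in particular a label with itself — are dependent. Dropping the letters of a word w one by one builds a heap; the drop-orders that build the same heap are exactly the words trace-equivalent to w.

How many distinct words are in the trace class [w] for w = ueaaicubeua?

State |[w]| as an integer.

piece 0:u — minimal
piece 1:e — minimal
piece 2:a rests on {0:u}
piece 3:a rests on {2:a}
piece 4:i rests on {3:a}
piece 5:c rests on {0:u}
piece 6:u rests on {3:a, 5:c}
piece 7:b rests on {4:i, 5:c}
piece 8:e rests on {1:e}
piece 9:u rests on {6:u}
piece 10:a rests on {4:i, 9:u}
minimal pieces: {0:u, 1:e}
ways to finish when only these pieces remain (= sum over removing one remaining piece with nothing left below it):
  1 left: {7}→1  {8}→1  {10}→1
  2 left: {1,8}→1  {7,8}→2  {7,10}→2  {8,10}→2  {9,10}→1
  3 left: {1,7,8}→3  {1,8,10}→3  {4,7,10}→2  {6,9,10}→1  {7,8,10}→6  {7,9,10}→3  {8,9,10}→3
  4 left: {1,7,8,10}→12  {1,8,9,10}→6  {4,7,8,10}→8  {4,7,9,10}→5  {6,7,9,10}→4  {6,8,9,10}→4  {7,8,9,10}→12
  5 left: {1,4,7,8,10}→20  {1,6,8,9,10}→10  {1,7,8,9,10}→30  {4,6,7,9,10}→9  {4,7,8,9,10}→25  {5,6,7,9,10}→4  {6,7,8,9,10}→20
  6 left: {1,4,7,8,9,10}→75  {1,6,7,8,9,10}→60  {3,4,6,7,9,10}→9  {4,5,6,7,9,10}→13  {4,6,7,8,9,10}→54  {5,6,7,8,9,10}→24
  7 left: {1,4,6,7,8,9,10}→189  {1,5,6,7,8,9,10}→84  {2,3,4,6,7,9,10}→9  {3,4,5,6,7,9,10}→22  {3,4,6,7,8,9,10}→63  {4,5,6,7,8,9,10}→91
  8 left: {1,3,4,6,7,8,9,10}→252  {1,4,5,6,7,8,9,10}→364  {2,3,4,5,6,7,9,10}→31  {2,3,4,6,7,8,9,10}→72  {3,4,5,6,7,8,9,10}→176
  9 left: {0,2,3,4,5,6,7,9,10}→31  {1,2,3,4,6,7,8,9,10}→324  {1,3,4,5,6,7,8,9,10}→792  {2,3,4,5,6,7,8,9,10}→279
  placing 0:u first → 1395 extensions
  placing 1:e first → 310 extensions
total linear extensions = 1705

1705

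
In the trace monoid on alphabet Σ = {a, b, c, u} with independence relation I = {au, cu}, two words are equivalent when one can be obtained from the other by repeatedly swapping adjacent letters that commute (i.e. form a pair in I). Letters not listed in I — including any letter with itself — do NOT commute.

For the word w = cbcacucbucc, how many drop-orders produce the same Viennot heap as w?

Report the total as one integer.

15

drop 0:c onto floor
drop 1:b onto {0:c}
drop 2:c onto {1:b}
drop 3:a onto {2:c}
drop 4:c onto {3:a}
drop 5:u onto {1:b}
drop 6:c onto {4:c}
drop 7:b onto {5:u, 6:c}
drop 8:u onto {7:b}
drop 9:c onto {7:b}
drop 10:c onto {9:c}
ground layer = {0:c}
drop-orders for the pieces not yet dropped (sum over which currently-grounded one goes next):
  1 to go: {8} 1  {10} 1
  2 to go: {8,10} 2  {9,10} 1
  3 to go: {8,9,10} 3
  4 to go: {7,8,9,10} 3
  5 to go: {5,7,8,9,10} 3  {6,7,8,9,10} 3
  6 to go: {4,6,7,8,9,10} 3  {5,6,7,8,9,10} 6
  7 to go: {3,4,6,7,8,9,10} 3  {4,5,6,7,8,9,10} 9
  8 to go: {2,3,4,6,7,8,9,10} 3  {3,4,5,6,7,8,9,10} 12
  9 to go: {2,3,4,5,6,7,8,9,10} 15
  if 0:c drops first: 15 orders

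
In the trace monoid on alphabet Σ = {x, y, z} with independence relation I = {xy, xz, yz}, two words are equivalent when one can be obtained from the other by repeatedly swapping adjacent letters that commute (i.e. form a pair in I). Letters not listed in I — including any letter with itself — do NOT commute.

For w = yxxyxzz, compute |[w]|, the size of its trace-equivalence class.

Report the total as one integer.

drop 0:y onto floor
drop 1:x onto floor
drop 2:x onto {1:x}
drop 3:y onto {0:y}
drop 4:x onto {2:x}
drop 5:z onto floor
drop 6:z onto {5:z}
ground layer = {0:y, 1:x, 5:z}
drop-orders for the pieces not yet dropped (sum over which currently-grounded one goes next):
  1 to go: {3} 1  {4} 1  {6} 1
  2 to go: {0,3} 1  {2,4} 1  {3,4} 2  {3,6} 2  {4,6} 2  {5,6} 1
  3 to go: {0,3,4} 3  {0,3,6} 3  {1,2,4} 1  {2,3,4} 3  {2,4,6} 3  {3,4,6} 6  {3,5,6} 3  {4,5,6} 3
  4 to go: {0,2,3,4} 6  {0,3,4,6} 12  {0,3,5,6} 6  {1,2,3,4} 4  {1,2,4,6} 4  {2,3,4,6} 12  {2,4,5,6} 6  {3,4,5,6} 12
  5 to go: {0,1,2,3,4} 10  {0,2,3,4,6} 30  {0,3,4,5,6} 30  {1,2,3,4,6} 20  {1,2,4,5,6} 10  {2,3,4,5,6} 30
  if 0:y drops first: 60 orders
  if 1:x drops first: 90 orders
  if 5:z drops first: 60 orders
heap linearizations: 210

210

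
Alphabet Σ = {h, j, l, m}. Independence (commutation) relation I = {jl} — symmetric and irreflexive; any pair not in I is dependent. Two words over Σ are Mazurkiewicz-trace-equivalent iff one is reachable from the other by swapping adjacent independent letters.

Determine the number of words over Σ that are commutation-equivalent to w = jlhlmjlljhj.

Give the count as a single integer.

12

piece 0:j — minimal
piece 1:l — minimal
piece 2:h rests on {0:j, 1:l}
piece 3:l rests on {2:h}
piece 4:m rests on {3:l}
piece 5:j rests on {4:m}
piece 6:l rests on {4:m}
piece 7:l rests on {6:l}
piece 8:j rests on {5:j}
piece 9:h rests on {7:l, 8:j}
piece 10:j rests on {9:h}
minimal pieces: {0:j, 1:l}
ways to finish when only these pieces remain (= sum over removing one remaining piece with nothing left below it):
  1 left: {10}→1
  2 left: {9,10}→1
  3 left: {7,9,10}→1  {8,9,10}→1
  4 left: {5,8,9,10}→1  {6,7,9,10}→1  {7,8,9,10}→2
  5 left: {5,7,8,9,10}→3  {6,7,8,9,10}→3
  6 left: {5,6,7,8,9,10}→6
  7 left: {4,5,6,7,8,9,10}→6
  8 left: {3,4,5,6,7,8,9,10}→6
  9 left: {2,3,4,5,6,7,8,9,10}→6
  placing 0:j first → 6 extensions
  placing 1:l first → 6 extensions
total linear extensions = 12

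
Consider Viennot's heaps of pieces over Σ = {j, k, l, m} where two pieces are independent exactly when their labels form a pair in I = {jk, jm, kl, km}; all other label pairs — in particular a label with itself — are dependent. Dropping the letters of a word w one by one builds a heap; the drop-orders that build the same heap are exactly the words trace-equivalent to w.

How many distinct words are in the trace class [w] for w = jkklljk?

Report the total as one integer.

35

drop 0:j onto floor
drop 1:k onto floor
drop 2:k onto {1:k}
drop 3:l onto {0:j}
drop 4:l onto {3:l}
drop 5:j onto {4:l}
drop 6:k onto {2:k}
ground layer = {0:j, 1:k}
drop-orders for the pieces not yet dropped (sum over which currently-grounded one goes next):
  1 to go: {5} 1  {6} 1
  2 to go: {2,6} 1  {4,5} 1  {5,6} 2
  3 to go: {1,2,6} 1  {2,5,6} 3  {3,4,5} 1  {4,5,6} 3
  4 to go: {0,3,4,5} 1  {1,2,5,6} 4  {2,4,5,6} 6  {3,4,5,6} 4
  5 to go: {0,3,4,5,6} 5  {1,2,4,5,6} 10  {2,3,4,5,6} 10
  if 0:j drops first: 20 orders
  if 1:k drops first: 15 orders
heap linearizations: 35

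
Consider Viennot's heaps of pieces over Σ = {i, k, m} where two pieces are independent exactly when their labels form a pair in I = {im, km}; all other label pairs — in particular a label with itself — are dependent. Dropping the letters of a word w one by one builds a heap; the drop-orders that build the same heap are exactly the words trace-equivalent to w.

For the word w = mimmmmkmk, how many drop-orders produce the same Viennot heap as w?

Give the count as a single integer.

84

piece 0:m — minimal
piece 1:i — minimal
piece 2:m rests on {0:m}
piece 3:m rests on {2:m}
piece 4:m rests on {3:m}
piece 5:m rests on {4:m}
piece 6:k rests on {1:i}
piece 7:m rests on {5:m}
piece 8:k rests on {6:k}
minimal pieces: {0:m, 1:i}
ways to finish when only these pieces remain (= sum over removing one remaining piece with nothing left below it):
  1 left: {7}→1  {8}→1
  2 left: {5,7}→1  {6,8}→1  {7,8}→2
  3 left: {1,6,8}→1  {4,5,7}→1  {5,7,8}→3  {6,7,8}→3
  4 left: {1,6,7,8}→4  {3,4,5,7}→1  {4,5,7,8}→4  {5,6,7,8}→6
  5 left: {1,5,6,7,8}→10  {2,3,4,5,7}→1  {3,4,5,7,8}→5  {4,5,6,7,8}→10
  6 left: {0,2,3,4,5,7}→1  {1,4,5,6,7,8}→20  {2,3,4,5,7,8}→6  {3,4,5,6,7,8}→15
  7 left: {0,2,3,4,5,7,8}→7  {1,3,4,5,6,7,8}→35  {2,3,4,5,6,7,8}→21
  placing 0:m first → 56 extensions
  placing 1:i first → 28 extensions
total linear extensions = 84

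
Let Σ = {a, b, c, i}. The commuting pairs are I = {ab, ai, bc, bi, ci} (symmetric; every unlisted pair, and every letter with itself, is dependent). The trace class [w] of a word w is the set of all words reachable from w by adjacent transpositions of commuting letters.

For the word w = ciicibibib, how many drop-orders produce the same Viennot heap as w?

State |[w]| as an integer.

0(c) covers ∅
1(i) covers ∅
2(i) covers 1:i
3(c) covers 0:c
4(i) covers 2:i
5(b) covers ∅
6(i) covers 4:i
7(b) covers 5:b
8(i) covers 6:i
9(b) covers 7:b
floor of heap: 0:c, 1:i, 5:b
completions by unplaced set U, small U first (add the entries for U minus each lowest piece of U):
  |U|=1: {3}:1  {8}:1  {9}:1
  |U|=2: {0,3}:1  {3,8}:2  {3,9}:2  {6,8}:1  {7,9}:1  {8,9}:2
  |U|=3: {0,3,8}:3  {0,3,9}:3  {3,6,8}:3  {3,7,9}:3  {3,8,9}:6  {4,6,8}:1  {5,7,9}:1  {6,8,9}:3  {7,8,9}:3
  |U|=4: {0,3,6,8}:6  {0,3,7,9}:6  {0,3,8,9}:12  {2,4,6,8}:1  {3,4,6,8}:4  {3,5,7,9}:4  {3,6,8,9}:12  {3,7,8,9}:12  {4,6,8,9}:4  {5,7,8,9}:4  {6,7,8,9}:6
  |U|=5: {0,3,4,6,8}:10  {0,3,5,7,9}:10  {0,3,6,8,9}:30  {0,3,7,8,9}:30  {1,2,4,6,8}:1  {2,3,4,6,8}:5  {2,4,6,8,9}:5  {3,4,6,8,9}:20  {3,5,7,8,9}:20  {3,6,7,8,9}:30  {4,6,7,8,9}:10  {5,6,7,8,9}:10
  |U|=6: {0,2,3,4,6,8}:15  {0,3,4,6,8,9}:60  {0,3,5,7,8,9}:60  {0,3,6,7,8,9}:90  {1,2,3,4,6,8}:6  {1,2,4,6,8,9}:6  {2,3,4,6,8,9}:30  {2,4,6,7,8,9}:15  {3,4,6,7,8,9}:60  {3,5,6,7,8,9}:60  {4,5,6,7,8,9}:20
  |U|=7: {0,1,2,3,4,6,8}:21  {0,2,3,4,6,8,9}:105  {0,3,4,6,7,8,9}:210  {0,3,5,6,7,8,9}:210  {1,2,3,4,6,8,9}:42  {1,2,4,6,7,8,9}:21  {2,3,4,6,7,8,9}:105  {2,4,5,6,7,8,9}:35  {3,4,5,6,7,8,9}:140
  |U|=8: {0,1,2,3,4,6,8,9}:168  {0,2,3,4,6,7,8,9}:420  {0,3,4,5,6,7,8,9}:560  {1,2,3,4,6,7,8,9}:168  {1,2,4,5,6,7,8,9}:56  {2,3,4,5,6,7,8,9}:280
  start at 0(c): 504
  start at 1(i): 1260
  start at 5(b): 756
sum over floor = 2520

2520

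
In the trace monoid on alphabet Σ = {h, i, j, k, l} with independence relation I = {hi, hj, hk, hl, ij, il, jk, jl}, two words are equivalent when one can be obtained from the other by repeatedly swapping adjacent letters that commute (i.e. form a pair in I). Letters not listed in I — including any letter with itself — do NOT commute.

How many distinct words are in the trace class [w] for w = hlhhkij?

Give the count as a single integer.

140

0(h) covers ∅
1(l) covers ∅
2(h) covers 0:h
3(h) covers 2:h
4(k) covers 1:l
5(i) covers 4:k
6(j) covers ∅
floor of heap: 0:h, 1:l, 6:j
completions by unplaced set U, small U first (add the entries for U minus each lowest piece of U):
  |U|=1: {3}:1  {5}:1  {6}:1
  |U|=2: {2,3}:1  {3,5}:2  {3,6}:2  {4,5}:1  {5,6}:2
  |U|=3: {0,2,3}:1  {1,4,5}:1  {2,3,5}:3  {2,3,6}:3  {3,4,5}:3  {3,5,6}:6  {4,5,6}:3
  |U|=4: {0,2,3,5}:4  {0,2,3,6}:4  {1,3,4,5}:4  {1,4,5,6}:4  {2,3,4,5}:6  {2,3,5,6}:12  {3,4,5,6}:12
  |U|=5: {0,2,3,4,5}:10  {0,2,3,5,6}:20  {1,2,3,4,5}:10  {1,3,4,5,6}:20  {2,3,4,5,6}:30
  start at 0(h): 60
  start at 1(l): 60
  start at 6(j): 20
sum over floor = 140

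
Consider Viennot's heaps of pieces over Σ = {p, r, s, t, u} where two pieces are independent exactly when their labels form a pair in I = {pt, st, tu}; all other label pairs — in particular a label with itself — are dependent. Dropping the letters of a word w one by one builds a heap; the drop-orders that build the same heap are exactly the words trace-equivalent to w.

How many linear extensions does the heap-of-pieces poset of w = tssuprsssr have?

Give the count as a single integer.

5

0(t) covers ∅
1(s) covers ∅
2(s) covers 1:s
3(u) covers 2:s
4(p) covers 3:u
5(r) covers 0:t, 4:p
6(s) covers 5:r
7(s) covers 6:s
8(s) covers 7:s
9(r) covers 8:s
floor of heap: 0:t, 1:s
completions by unplaced set U, small U first (add the entries for U minus each lowest piece of U):
  |U|=1: {9}:1
  |U|=2: {8,9}:1
  |U|=3: {7,8,9}:1
  |U|=4: {6,7,8,9}:1
  |U|=5: {5,6,7,8,9}:1
  |U|=6: {0,5,6,7,8,9}:1  {4,5,6,7,8,9}:1
  |U|=7: {0,4,5,6,7,8,9}:2  {3,4,5,6,7,8,9}:1
  |U|=8: {0,3,4,5,6,7,8,9}:3  {2,3,4,5,6,7,8,9}:1
  start at 0(t): 1
  start at 1(s): 4
sum over floor = 5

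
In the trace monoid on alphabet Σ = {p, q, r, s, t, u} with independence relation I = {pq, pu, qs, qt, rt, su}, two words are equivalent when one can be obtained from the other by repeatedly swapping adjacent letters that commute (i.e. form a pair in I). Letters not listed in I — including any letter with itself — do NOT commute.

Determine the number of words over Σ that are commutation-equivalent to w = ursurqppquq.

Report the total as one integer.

piece 0:u — minimal
piece 1:r rests on {0:u}
piece 2:s rests on {1:r}
piece 3:u rests on {1:r}
piece 4:r rests on {2:s, 3:u}
piece 5:q rests on {4:r}
piece 6:p rests on {4:r}
piece 7:p rests on {6:p}
piece 8:q rests on {5:q}
piece 9:u rests on {8:q}
piece 10:q rests on {9:u}
minimal pieces: {0:u}
ways to finish when only these pieces remain (= sum over removing one remaining piece with nothing left below it):
  1 left: {7}→1  {10}→1
  2 left: {6,7}→1  {7,10}→2  {9,10}→1
  3 left: {6,7,10}→3  {7,9,10}→3  {8,9,10}→1
  4 left: {5,8,9,10}→1  {6,7,9,10}→6  {7,8,9,10}→4
  5 left: {5,7,8,9,10}→5  {6,7,8,9,10}→10
  6 left: {5,6,7,8,9,10}→15
  7 left: {4,5,6,7,8,9,10}→15
  8 left: {2,4,5,6,7,8,9,10}→15  {3,4,5,6,7,8,9,10}→15
  9 left: {2,3,4,5,6,7,8,9,10}→30
  placing 0:u first → 30 extensions

30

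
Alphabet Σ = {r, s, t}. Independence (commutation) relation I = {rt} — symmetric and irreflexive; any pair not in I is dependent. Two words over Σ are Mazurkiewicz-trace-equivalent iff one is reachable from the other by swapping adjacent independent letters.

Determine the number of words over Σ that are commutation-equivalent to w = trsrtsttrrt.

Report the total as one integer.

40

#0=t has no predecessor
#1=r has no predecessor
#2=s depends on [0:t, 1:r]
#3=r depends on [2:s]
#4=t depends on [2:s]
#5=s depends on [3:r, 4:t]
#6=t depends on [5:s]
#7=t depends on [6:t]
#8=r depends on [5:s]
#9=r depends on [8:r]
#10=t depends on [7:t]
sources: [0:t, 1:r]
N(rest) = Σ N(rest − s) over sources s of rest; N(one piece) = 1:
  size 1 → [9]=1  [10]=1
  size 2 → [7,10]=1  [8,9]=1  [9,10]=2
  size 3 → [6,7,10]=1  [7,9,10]=3  [8,9,10]=3
  size 4 → [6,7,9,10]=4  [7,8,9,10]=6
  size 5 → [6,7,8,9,10]=10
  size 6 → [5,6,7,8,9,10]=10
  size 7 → [3,5,6,7,8,9,10]=10  [4,5,6,7,8,9,10]=10
  size 8 → [3,4,5,6,7,8,9,10]=20
  size 9 → [2,3,4,5,6,7,8,9,10]=20
  first=0(t) contributes 20
  first=1(r) contributes 20
|[w]| = 40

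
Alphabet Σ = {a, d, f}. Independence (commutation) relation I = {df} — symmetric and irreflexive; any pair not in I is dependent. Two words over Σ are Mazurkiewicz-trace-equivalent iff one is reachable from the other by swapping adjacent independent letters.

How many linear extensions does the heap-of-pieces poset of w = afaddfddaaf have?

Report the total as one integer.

drop 0:a onto floor
drop 1:f onto {0:a}
drop 2:a onto {1:f}
drop 3:d onto {2:a}
drop 4:d onto {3:d}
drop 5:f onto {2:a}
drop 6:d onto {4:d}
drop 7:d onto {6:d}
drop 8:a onto {5:f, 7:d}
drop 9:a onto {8:a}
drop 10:f onto {9:a}
ground layer = {0:a}
drop-orders for the pieces not yet dropped (sum over which currently-grounded one goes next):
  1 to go: {10} 1
  2 to go: {9,10} 1
  3 to go: {8,9,10} 1
  4 to go: {5,8,9,10} 1  {7,8,9,10} 1
  5 to go: {5,7,8,9,10} 2  {6,7,8,9,10} 1
  6 to go: {4,6,7,8,9,10} 1  {5,6,7,8,9,10} 3
  7 to go: {3,4,6,7,8,9,10} 1  {4,5,6,7,8,9,10} 4
  8 to go: {3,4,5,6,7,8,9,10} 5
  9 to go: {2,3,4,5,6,7,8,9,10} 5
  if 0:a drops first: 5 orders

5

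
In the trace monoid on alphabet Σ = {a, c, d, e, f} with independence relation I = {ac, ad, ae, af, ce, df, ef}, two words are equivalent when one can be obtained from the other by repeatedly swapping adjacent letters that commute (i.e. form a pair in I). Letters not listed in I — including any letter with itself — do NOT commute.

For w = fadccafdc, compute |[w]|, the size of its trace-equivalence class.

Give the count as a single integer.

144

drop 0:f onto floor
drop 1:a onto floor
drop 2:d onto floor
drop 3:c onto {0:f, 2:d}
drop 4:c onto {3:c}
drop 5:a onto {1:a}
drop 6:f onto {4:c}
drop 7:d onto {4:c}
drop 8:c onto {6:f, 7:d}
ground layer = {0:f, 1:a, 2:d}
drop-orders for the pieces not yet dropped (sum over which currently-grounded one goes next):
  1 to go: {5} 1  {8} 1
  2 to go: {1,5} 1  {5,8} 2  {6,8} 1  {7,8} 1
  3 to go: {1,5,8} 3  {5,6,8} 3  {5,7,8} 3  {6,7,8} 2
  4 to go: {1,5,6,8} 6  {1,5,7,8} 6  {4,6,7,8} 2  {5,6,7,8} 8
  5 to go: {1,5,6,7,8} 20  {3,4,6,7,8} 2  {4,5,6,7,8} 10
  6 to go: {0,3,4,6,7,8} 2  {1,4,5,6,7,8} 30  {2,3,4,6,7,8} 2  {3,4,5,6,7,8} 12
  7 to go: {0,2,3,4,6,7,8} 4  {0,3,4,5,6,7,8} 14  {1,3,4,5,6,7,8} 42  {2,3,4,5,6,7,8} 14
  if 0:f drops first: 56 orders
  if 1:a drops first: 32 orders
  if 2:d drops first: 56 orders
heap linearizations: 144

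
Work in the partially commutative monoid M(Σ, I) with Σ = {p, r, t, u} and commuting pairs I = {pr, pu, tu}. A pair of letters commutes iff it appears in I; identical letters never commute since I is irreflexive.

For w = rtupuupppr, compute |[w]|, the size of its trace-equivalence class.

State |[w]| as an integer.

#0=r has no predecessor
#1=t depends on [0:r]
#2=u depends on [0:r]
#3=p depends on [1:t]
#4=u depends on [2:u]
#5=u depends on [4:u]
#6=p depends on [3:p]
#7=p depends on [6:p]
#8=p depends on [7:p]
#9=r depends on [1:t, 5:u]
sources: [0:r]
N(rest) = Σ N(rest − s) over sources s of rest; N(one piece) = 1:
  size 1 → [8]=1  [9]=1
  size 2 → [5,9]=1  [7,8]=1  [8,9]=2
  size 3 → [4,5,9]=1  [5,8,9]=3  [6,7,8]=1  [7,8,9]=3
  size 4 → [2,4,5,9]=1  [3,6,7,8]=1  [4,5,8,9]=4  [5,7,8,9]=6  [6,7,8,9]=4
  size 5 → [2,4,5,8,9]=5  [3,6,7,8,9]=5  [4,5,7,8,9]=10  [5,6,7,8,9]=10
  size 6 → [1,3,6,7,8,9]=5  [2,4,5,7,8,9]=15  [3,5,6,7,8,9]=15  [4,5,6,7,8,9]=20
  size 7 → [1,3,5,6,7,8,9]=20  [2,4,5,6,7,8,9]=35  [3,4,5,6,7,8,9]=35
  size 8 → [1,3,4,5,6,7,8,9]=55  [2,3,4,5,6,7,8,9]=70
  first=0(r) contributes 125

125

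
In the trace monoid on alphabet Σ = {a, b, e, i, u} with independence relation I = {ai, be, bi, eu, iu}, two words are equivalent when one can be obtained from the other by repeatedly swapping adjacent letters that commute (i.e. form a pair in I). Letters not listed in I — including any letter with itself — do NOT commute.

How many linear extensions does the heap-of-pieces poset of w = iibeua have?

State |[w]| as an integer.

10

#0=i has no predecessor
#1=i depends on [0:i]
#2=b has no predecessor
#3=e depends on [1:i]
#4=u depends on [2:b]
#5=a depends on [3:e, 4:u]
sources: [0:i, 2:b]
N(rest) = Σ N(rest − s) over sources s of rest; N(one piece) = 1:
  size 1 → [5]=1
  size 2 → [3,5]=1  [4,5]=1
  size 3 → [1,3,5]=1  [2,4,5]=1  [3,4,5]=2
  size 4 → [0,1,3,5]=1  [1,3,4,5]=3  [2,3,4,5]=3
  first=0(i) contributes 6
  first=2(b) contributes 4
|[w]| = 10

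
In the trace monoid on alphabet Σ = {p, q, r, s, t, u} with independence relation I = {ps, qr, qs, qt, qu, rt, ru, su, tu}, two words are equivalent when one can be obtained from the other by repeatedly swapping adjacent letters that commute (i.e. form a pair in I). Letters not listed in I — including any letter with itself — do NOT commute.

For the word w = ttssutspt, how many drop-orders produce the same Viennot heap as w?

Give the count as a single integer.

13

#0=t has no predecessor
#1=t depends on [0:t]
#2=s depends on [1:t]
#3=s depends on [2:s]
#4=u has no predecessor
#5=t depends on [3:s]
#6=s depends on [5:t]
#7=p depends on [4:u, 5:t]
#8=t depends on [6:s, 7:p]
sources: [0:t, 4:u]
N(rest) = Σ N(rest − s) over sources s of rest; N(one piece) = 1:
  size 1 → [8]=1
  size 2 → [6,8]=1  [7,8]=1
  size 3 → [4,7,8]=1  [6,7,8]=2
  size 4 → [4,6,7,8]=3  [5,6,7,8]=2
  size 5 → [3,5,6,7,8]=2  [4,5,6,7,8]=5
  size 6 → [2,3,5,6,7,8]=2  [3,4,5,6,7,8]=7
  size 7 → [1,2,3,5,6,7,8]=2  [2,3,4,5,6,7,8]=9
  first=0(t) contributes 11
  first=4(u) contributes 2
|[w]| = 13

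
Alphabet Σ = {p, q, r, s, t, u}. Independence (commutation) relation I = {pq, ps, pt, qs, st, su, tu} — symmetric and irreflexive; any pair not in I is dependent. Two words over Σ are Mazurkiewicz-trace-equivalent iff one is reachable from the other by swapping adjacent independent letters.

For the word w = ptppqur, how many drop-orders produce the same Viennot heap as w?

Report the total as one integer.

10

drop 0:p onto floor
drop 1:t onto floor
drop 2:p onto {0:p}
drop 3:p onto {2:p}
drop 4:q onto {1:t}
drop 5:u onto {3:p, 4:q}
drop 6:r onto {5:u}
ground layer = {0:p, 1:t}
drop-orders for the pieces not yet dropped (sum over which currently-grounded one goes next):
  1 to go: {6} 1
  2 to go: {5,6} 1
  3 to go: {3,5,6} 1  {4,5,6} 1
  4 to go: {1,4,5,6} 1  {2,3,5,6} 1  {3,4,5,6} 2
  5 to go: {0,2,3,5,6} 1  {1,3,4,5,6} 3  {2,3,4,5,6} 3
  if 0:p drops first: 6 orders
  if 1:t drops first: 4 orders
heap linearizations: 10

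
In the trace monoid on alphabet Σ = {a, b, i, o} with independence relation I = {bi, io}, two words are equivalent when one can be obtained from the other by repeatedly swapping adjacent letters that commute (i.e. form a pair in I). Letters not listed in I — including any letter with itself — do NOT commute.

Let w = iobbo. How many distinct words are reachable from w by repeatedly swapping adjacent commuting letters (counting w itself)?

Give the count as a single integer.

drop 0:i onto floor
drop 1:o onto floor
drop 2:b onto {1:o}
drop 3:b onto {2:b}
drop 4:o onto {3:b}
ground layer = {0:i, 1:o}
drop-orders for the pieces not yet dropped (sum over which currently-grounded one goes next):
  1 to go: {0} 1  {4} 1
  2 to go: {0,4} 2  {3,4} 1
  3 to go: {0,3,4} 3  {2,3,4} 1
  if 0:i drops first: 1 orders
  if 1:o drops first: 4 orders
heap linearizations: 5

5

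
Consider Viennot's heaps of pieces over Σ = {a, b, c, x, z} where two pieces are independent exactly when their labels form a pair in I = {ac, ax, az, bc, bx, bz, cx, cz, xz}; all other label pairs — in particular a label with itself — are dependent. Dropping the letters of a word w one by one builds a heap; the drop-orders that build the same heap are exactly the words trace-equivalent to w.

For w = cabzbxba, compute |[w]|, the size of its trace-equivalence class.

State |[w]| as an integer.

336

0(c) covers ∅
1(a) covers ∅
2(b) covers 1:a
3(z) covers ∅
4(b) covers 2:b
5(x) covers ∅
6(b) covers 4:b
7(a) covers 6:b
floor of heap: 0:c, 1:a, 3:z, 5:x
completions by unplaced set U, small U first (add the entries for U minus each lowest piece of U):
  |U|=1: {0}:1  {3}:1  {5}:1  {7}:1
  |U|=2: {0,3}:2  {0,5}:2  {0,7}:2  {3,5}:2  {3,7}:2  {5,7}:2  {6,7}:1
  |U|=3: {0,3,5}:6  {0,3,7}:6  {0,5,7}:6  {0,6,7}:3  {3,5,7}:6  {3,6,7}:3  {4,6,7}:1  {5,6,7}:3
  |U|=4: {0,3,5,7}:24  {0,3,6,7}:12  {0,4,6,7}:4  {0,5,6,7}:12  {2,4,6,7}:1  {3,4,6,7}:4  {3,5,6,7}:12  {4,5,6,7}:4
  |U|=5: {0,2,4,6,7}:5  {0,3,4,6,7}:20  {0,3,5,6,7}:60  {0,4,5,6,7}:20  {1,2,4,6,7}:1  {2,3,4,6,7}:5  {2,4,5,6,7}:5  {3,4,5,6,7}:20
  |U|=6: {0,1,2,4,6,7}:6  {0,2,3,4,6,7}:30  {0,2,4,5,6,7}:30  {0,3,4,5,6,7}:120  {1,2,3,4,6,7}:6  {1,2,4,5,6,7}:6  {2,3,4,5,6,7}:30
  start at 0(c): 42
  start at 1(a): 210
  start at 3(z): 42
  start at 5(x): 42
sum over floor = 336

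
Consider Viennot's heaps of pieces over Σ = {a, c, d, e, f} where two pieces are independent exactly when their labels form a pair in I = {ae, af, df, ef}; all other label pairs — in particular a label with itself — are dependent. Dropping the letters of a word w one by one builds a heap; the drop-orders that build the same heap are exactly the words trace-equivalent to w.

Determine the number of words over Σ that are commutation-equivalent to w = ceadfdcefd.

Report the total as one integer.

piece 0:c — minimal
piece 1:e rests on {0:c}
piece 2:a rests on {0:c}
piece 3:d rests on {1:e, 2:a}
piece 4:f rests on {0:c}
piece 5:d rests on {3:d}
piece 6:c rests on {4:f, 5:d}
piece 7:e rests on {6:c}
piece 8:f rests on {6:c}
piece 9:d rests on {7:e}
minimal pieces: {0:c}
ways to finish when only these pieces remain (= sum over removing one remaining piece with nothing left below it):
  1 left: {8}→1  {9}→1
  2 left: {7,9}→1  {8,9}→2
  3 left: {7,8,9}→3
  4 left: {6,7,8,9}→3
  5 left: {4,6,7,8,9}→3  {5,6,7,8,9}→3
  6 left: {3,5,6,7,8,9}→3  {4,5,6,7,8,9}→6
  7 left: {1,3,5,6,7,8,9}→3  {2,3,5,6,7,8,9}→3  {3,4,5,6,7,8,9}→9
  8 left: {1,2,3,5,6,7,8,9}→6  {1,3,4,5,6,7,8,9}→12  {2,3,4,5,6,7,8,9}→12
  placing 0:c first → 30 extensions

30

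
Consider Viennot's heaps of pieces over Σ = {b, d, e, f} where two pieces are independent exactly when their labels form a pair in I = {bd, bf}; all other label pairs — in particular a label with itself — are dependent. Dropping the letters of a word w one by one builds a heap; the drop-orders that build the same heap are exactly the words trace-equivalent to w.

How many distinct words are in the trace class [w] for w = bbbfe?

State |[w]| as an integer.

4

drop 0:b onto floor
drop 1:b onto {0:b}
drop 2:b onto {1:b}
drop 3:f onto floor
drop 4:e onto {2:b, 3:f}
ground layer = {0:b, 3:f}
drop-orders for the pieces not yet dropped (sum over which currently-grounded one goes next):
  1 to go: {4} 1
  2 to go: {2,4} 1  {3,4} 1
  3 to go: {1,2,4} 1  {2,3,4} 2
  if 0:b drops first: 3 orders
  if 3:f drops first: 1 orders
heap linearizations: 4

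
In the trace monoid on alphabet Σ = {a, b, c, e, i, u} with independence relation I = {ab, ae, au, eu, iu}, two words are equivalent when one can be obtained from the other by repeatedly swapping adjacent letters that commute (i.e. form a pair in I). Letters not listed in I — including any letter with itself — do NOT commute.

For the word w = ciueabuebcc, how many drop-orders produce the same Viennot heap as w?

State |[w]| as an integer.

drop 0:c onto floor
drop 1:i onto {0:c}
drop 2:u onto {0:c}
drop 3:e onto {1:i}
drop 4:a onto {1:i}
drop 5:b onto {2:u, 3:e}
drop 6:u onto {5:b}
drop 7:e onto {5:b}
drop 8:b onto {6:u, 7:e}
drop 9:c onto {4:a, 8:b}
drop 10:c onto {9:c}
ground layer = {0:c}
drop-orders for the pieces not yet dropped (sum over which currently-grounded one goes next):
  1 to go: {10} 1
  2 to go: {9,10} 1
  3 to go: {4,9,10} 1  {8,9,10} 1
  4 to go: {4,8,9,10} 2  {6,8,9,10} 1  {7,8,9,10} 1
  5 to go: {4,6,8,9,10} 3  {4,7,8,9,10} 3  {6,7,8,9,10} 2
  6 to go: {4,6,7,8,9,10} 8  {5,6,7,8,9,10} 2
  7 to go: {2,5,6,7,8,9,10} 2  {3,5,6,7,8,9,10} 2  {4,5,6,7,8,9,10} 10
  8 to go: {2,3,5,6,7,8,9,10} 4  {2,4,5,6,7,8,9,10} 12  {3,4,5,6,7,8,9,10} 12
  9 to go: {1,3,4,5,6,7,8,9,10} 12  {2,3,4,5,6,7,8,9,10} 28
  if 0:c drops first: 40 orders

40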